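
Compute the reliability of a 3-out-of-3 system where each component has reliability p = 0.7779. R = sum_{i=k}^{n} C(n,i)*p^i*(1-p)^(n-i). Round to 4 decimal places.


k = 3, n = 3, p = 0.7779
i=3: C(3,3)=1 * 0.7779^3 * 0.2221^0 = 0.4707
R = sum of terms = 0.4707

0.4707


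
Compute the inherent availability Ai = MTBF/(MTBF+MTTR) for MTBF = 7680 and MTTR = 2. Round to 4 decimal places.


MTBF = 7680
MTTR = 2
MTBF + MTTR = 7682
Ai = 7680 / 7682
Ai = 0.9997

0.9997


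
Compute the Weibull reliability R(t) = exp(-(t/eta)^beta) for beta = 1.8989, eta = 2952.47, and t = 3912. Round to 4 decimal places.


beta = 1.8989, eta = 2952.47, t = 3912
t/eta = 3912 / 2952.47 = 1.325
(t/eta)^beta = 1.325^1.8989 = 1.7064
R(t) = exp(-1.7064)
R(t) = 0.1815

0.1815


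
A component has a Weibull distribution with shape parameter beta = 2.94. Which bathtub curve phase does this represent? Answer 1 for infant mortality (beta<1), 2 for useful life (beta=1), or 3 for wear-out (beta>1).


beta = 2.94
Compare beta to 1:
beta < 1 => infant mortality (phase 1)
beta = 1 => useful life (phase 2)
beta > 1 => wear-out (phase 3)
Since beta = 2.94, this is wear-out (increasing failure rate)
Phase = 3

3


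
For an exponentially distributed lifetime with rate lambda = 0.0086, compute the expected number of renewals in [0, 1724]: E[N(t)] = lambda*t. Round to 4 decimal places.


lambda = 0.0086
t = 1724
E[N(t)] = lambda * t
E[N(t)] = 0.0086 * 1724
E[N(t)] = 14.8264

14.8264


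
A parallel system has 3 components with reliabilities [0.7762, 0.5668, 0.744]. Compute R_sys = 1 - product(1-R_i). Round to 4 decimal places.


Components: [0.7762, 0.5668, 0.744]
(1 - 0.7762) = 0.2238, running product = 0.2238
(1 - 0.5668) = 0.4332, running product = 0.097
(1 - 0.744) = 0.256, running product = 0.0248
Product of (1-R_i) = 0.0248
R_sys = 1 - 0.0248 = 0.9752

0.9752


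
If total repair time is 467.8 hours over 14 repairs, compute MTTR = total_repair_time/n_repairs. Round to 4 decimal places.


total_repair_time = 467.8
n_repairs = 14
MTTR = 467.8 / 14
MTTR = 33.4143

33.4143


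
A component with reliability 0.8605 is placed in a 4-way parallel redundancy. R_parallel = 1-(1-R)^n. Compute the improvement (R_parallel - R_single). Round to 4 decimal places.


R_single = 0.8605, n = 4
1 - R_single = 0.1395
(1 - R_single)^n = 0.1395^4 = 0.0004
R_parallel = 1 - 0.0004 = 0.9996
Improvement = 0.9996 - 0.8605
Improvement = 0.1391

0.1391


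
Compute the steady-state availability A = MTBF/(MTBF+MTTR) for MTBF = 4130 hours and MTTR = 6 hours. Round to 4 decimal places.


MTBF = 4130
MTTR = 6
MTBF + MTTR = 4136
A = 4130 / 4136
A = 0.9985

0.9985


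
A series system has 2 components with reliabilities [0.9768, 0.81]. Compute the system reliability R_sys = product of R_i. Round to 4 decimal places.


Components: [0.9768, 0.81]
After component 1 (R=0.9768): product = 0.9768
After component 2 (R=0.81): product = 0.7912
R_sys = 0.7912

0.7912


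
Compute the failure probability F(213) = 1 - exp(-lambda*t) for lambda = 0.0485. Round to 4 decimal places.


lambda = 0.0485, t = 213
lambda * t = 10.3305
exp(-10.3305) = 0.0
F(t) = 1 - 0.0
F(t) = 1.0

1.0


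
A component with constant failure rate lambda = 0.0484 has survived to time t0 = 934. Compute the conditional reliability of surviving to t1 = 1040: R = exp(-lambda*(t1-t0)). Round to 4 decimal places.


lambda = 0.0484
t0 = 934, t1 = 1040
t1 - t0 = 106
lambda * (t1-t0) = 0.0484 * 106 = 5.1304
R = exp(-5.1304)
R = 0.0059

0.0059


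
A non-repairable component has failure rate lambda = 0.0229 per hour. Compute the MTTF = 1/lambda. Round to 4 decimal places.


lambda = 0.0229
MTTF = 1 / 0.0229
MTTF = 43.6681

43.6681


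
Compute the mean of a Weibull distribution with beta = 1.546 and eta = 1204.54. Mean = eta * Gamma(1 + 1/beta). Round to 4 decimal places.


beta = 1.546, eta = 1204.54
1/beta = 0.6468
1 + 1/beta = 1.6468
Gamma(1.6468) = 0.8996
Mean = 1204.54 * 0.8996
Mean = 1083.6537

1083.6537


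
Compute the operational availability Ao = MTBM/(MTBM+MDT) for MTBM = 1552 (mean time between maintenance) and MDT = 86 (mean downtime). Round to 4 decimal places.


MTBM = 1552
MDT = 86
MTBM + MDT = 1638
Ao = 1552 / 1638
Ao = 0.9475

0.9475


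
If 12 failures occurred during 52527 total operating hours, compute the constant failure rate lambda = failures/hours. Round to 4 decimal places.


failures = 12
total_hours = 52527
lambda = 12 / 52527
lambda = 0.0002

0.0002


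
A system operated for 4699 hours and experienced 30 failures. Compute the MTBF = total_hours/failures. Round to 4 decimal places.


total_hours = 4699
failures = 30
MTBF = 4699 / 30
MTBF = 156.6333

156.6333


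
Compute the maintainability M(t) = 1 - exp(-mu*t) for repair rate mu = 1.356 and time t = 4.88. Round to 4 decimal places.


mu = 1.356, t = 4.88
mu * t = 1.356 * 4.88 = 6.6173
exp(-6.6173) = 0.0013
M(t) = 1 - 0.0013
M(t) = 0.9987

0.9987


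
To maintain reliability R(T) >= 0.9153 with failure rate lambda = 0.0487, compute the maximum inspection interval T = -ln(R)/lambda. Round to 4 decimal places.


R_target = 0.9153
lambda = 0.0487
-ln(0.9153) = 0.0885
T = 0.0885 / 0.0487
T = 1.8173

1.8173


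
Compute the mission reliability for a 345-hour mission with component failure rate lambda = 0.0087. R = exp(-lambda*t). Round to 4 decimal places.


lambda = 0.0087
mission_time = 345
lambda * t = 0.0087 * 345 = 3.0015
R = exp(-3.0015)
R = 0.0497

0.0497


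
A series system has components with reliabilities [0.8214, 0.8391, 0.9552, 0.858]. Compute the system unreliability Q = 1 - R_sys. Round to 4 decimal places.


Components: [0.8214, 0.8391, 0.9552, 0.858]
After component 1: product = 0.8214
After component 2: product = 0.6892
After component 3: product = 0.6584
After component 4: product = 0.5649
R_sys = 0.5649
Q = 1 - 0.5649 = 0.4351

0.4351


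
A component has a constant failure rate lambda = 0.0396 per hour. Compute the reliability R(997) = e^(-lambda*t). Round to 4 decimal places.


lambda = 0.0396
t = 997
lambda * t = 39.4812
R(t) = e^(-39.4812)
R(t) = 0.0

0.0


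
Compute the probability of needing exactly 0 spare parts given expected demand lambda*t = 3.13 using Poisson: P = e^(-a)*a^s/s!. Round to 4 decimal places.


a = 3.13, s = 0
e^(-a) = e^(-3.13) = 0.0437
a^s = 3.13^0 = 1.0
s! = 1
P = 0.0437 * 1.0 / 1
P = 0.0437

0.0437


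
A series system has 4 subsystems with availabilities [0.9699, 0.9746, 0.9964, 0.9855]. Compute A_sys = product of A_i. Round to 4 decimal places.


Subsystems: [0.9699, 0.9746, 0.9964, 0.9855]
After subsystem 1 (A=0.9699): product = 0.9699
After subsystem 2 (A=0.9746): product = 0.9453
After subsystem 3 (A=0.9964): product = 0.9419
After subsystem 4 (A=0.9855): product = 0.9282
A_sys = 0.9282

0.9282


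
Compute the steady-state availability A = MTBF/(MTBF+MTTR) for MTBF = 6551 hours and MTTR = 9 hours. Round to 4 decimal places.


MTBF = 6551
MTTR = 9
MTBF + MTTR = 6560
A = 6551 / 6560
A = 0.9986

0.9986


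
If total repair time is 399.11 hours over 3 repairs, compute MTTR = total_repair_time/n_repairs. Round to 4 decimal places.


total_repair_time = 399.11
n_repairs = 3
MTTR = 399.11 / 3
MTTR = 133.0367

133.0367


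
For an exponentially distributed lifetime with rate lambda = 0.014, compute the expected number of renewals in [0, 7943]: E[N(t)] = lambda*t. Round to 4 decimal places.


lambda = 0.014
t = 7943
E[N(t)] = lambda * t
E[N(t)] = 0.014 * 7943
E[N(t)] = 111.202

111.202


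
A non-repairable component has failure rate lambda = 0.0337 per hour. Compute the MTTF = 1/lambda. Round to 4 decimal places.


lambda = 0.0337
MTTF = 1 / 0.0337
MTTF = 29.6736

29.6736


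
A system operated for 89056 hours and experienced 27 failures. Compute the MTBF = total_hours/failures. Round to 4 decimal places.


total_hours = 89056
failures = 27
MTBF = 89056 / 27
MTBF = 3298.3704

3298.3704


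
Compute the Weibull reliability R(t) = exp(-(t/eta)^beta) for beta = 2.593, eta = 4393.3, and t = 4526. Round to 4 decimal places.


beta = 2.593, eta = 4393.3, t = 4526
t/eta = 4526 / 4393.3 = 1.0302
(t/eta)^beta = 1.0302^2.593 = 1.0802
R(t) = exp(-1.0802)
R(t) = 0.3395

0.3395


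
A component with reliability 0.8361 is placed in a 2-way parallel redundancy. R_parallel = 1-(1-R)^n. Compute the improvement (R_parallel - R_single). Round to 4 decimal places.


R_single = 0.8361, n = 2
1 - R_single = 0.1639
(1 - R_single)^n = 0.1639^2 = 0.0269
R_parallel = 1 - 0.0269 = 0.9731
Improvement = 0.9731 - 0.8361
Improvement = 0.137

0.137


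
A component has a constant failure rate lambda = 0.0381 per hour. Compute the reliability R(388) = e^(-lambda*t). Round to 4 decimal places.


lambda = 0.0381
t = 388
lambda * t = 14.7828
R(t) = e^(-14.7828)
R(t) = 0.0

0.0


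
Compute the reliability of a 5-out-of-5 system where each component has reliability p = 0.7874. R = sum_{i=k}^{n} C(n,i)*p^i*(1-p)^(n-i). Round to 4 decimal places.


k = 5, n = 5, p = 0.7874
i=5: C(5,5)=1 * 0.7874^5 * 0.2126^0 = 0.3027
R = sum of terms = 0.3027

0.3027


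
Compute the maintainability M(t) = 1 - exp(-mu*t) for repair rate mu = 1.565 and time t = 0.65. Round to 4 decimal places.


mu = 1.565, t = 0.65
mu * t = 1.565 * 0.65 = 1.0172
exp(-1.0172) = 0.3616
M(t) = 1 - 0.3616
M(t) = 0.6384

0.6384


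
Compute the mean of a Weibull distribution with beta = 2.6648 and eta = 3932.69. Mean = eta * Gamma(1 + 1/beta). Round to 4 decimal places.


beta = 2.6648, eta = 3932.69
1/beta = 0.3753
1 + 1/beta = 1.3753
Gamma(1.3753) = 0.8889
Mean = 3932.69 * 0.8889
Mean = 3495.7414

3495.7414


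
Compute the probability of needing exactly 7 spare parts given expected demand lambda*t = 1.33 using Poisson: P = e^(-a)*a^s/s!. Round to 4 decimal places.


a = 1.33, s = 7
e^(-a) = e^(-1.33) = 0.2645
a^s = 1.33^7 = 7.3614
s! = 5040
P = 0.2645 * 7.3614 / 5040
P = 0.0004

0.0004


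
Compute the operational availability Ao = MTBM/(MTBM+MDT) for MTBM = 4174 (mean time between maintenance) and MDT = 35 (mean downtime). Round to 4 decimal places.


MTBM = 4174
MDT = 35
MTBM + MDT = 4209
Ao = 4174 / 4209
Ao = 0.9917

0.9917


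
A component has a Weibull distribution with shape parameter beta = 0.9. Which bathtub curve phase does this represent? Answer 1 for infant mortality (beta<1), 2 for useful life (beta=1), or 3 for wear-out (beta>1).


beta = 0.9
Compare beta to 1:
beta < 1 => infant mortality (phase 1)
beta = 1 => useful life (phase 2)
beta > 1 => wear-out (phase 3)
Since beta = 0.9, this is infant mortality (decreasing failure rate)
Phase = 1

1


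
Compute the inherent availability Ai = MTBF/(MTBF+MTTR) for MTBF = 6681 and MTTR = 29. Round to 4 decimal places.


MTBF = 6681
MTTR = 29
MTBF + MTTR = 6710
Ai = 6681 / 6710
Ai = 0.9957

0.9957


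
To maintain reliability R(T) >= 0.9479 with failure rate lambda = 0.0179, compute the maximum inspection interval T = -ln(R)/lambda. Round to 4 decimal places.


R_target = 0.9479
lambda = 0.0179
-ln(0.9479) = 0.0535
T = 0.0535 / 0.0179
T = 2.9892

2.9892


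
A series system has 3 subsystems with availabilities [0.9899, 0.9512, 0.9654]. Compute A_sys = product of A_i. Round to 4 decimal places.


Subsystems: [0.9899, 0.9512, 0.9654]
After subsystem 1 (A=0.9899): product = 0.9899
After subsystem 2 (A=0.9512): product = 0.9416
After subsystem 3 (A=0.9654): product = 0.909
A_sys = 0.909

0.909


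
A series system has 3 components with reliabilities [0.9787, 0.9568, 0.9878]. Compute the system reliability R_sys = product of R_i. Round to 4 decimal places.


Components: [0.9787, 0.9568, 0.9878]
After component 1 (R=0.9787): product = 0.9787
After component 2 (R=0.9568): product = 0.9364
After component 3 (R=0.9878): product = 0.925
R_sys = 0.925

0.925


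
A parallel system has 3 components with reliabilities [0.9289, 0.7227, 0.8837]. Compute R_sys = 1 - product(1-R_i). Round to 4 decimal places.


Components: [0.9289, 0.7227, 0.8837]
(1 - 0.9289) = 0.0711, running product = 0.0711
(1 - 0.7227) = 0.2773, running product = 0.0197
(1 - 0.8837) = 0.1163, running product = 0.0023
Product of (1-R_i) = 0.0023
R_sys = 1 - 0.0023 = 0.9977

0.9977


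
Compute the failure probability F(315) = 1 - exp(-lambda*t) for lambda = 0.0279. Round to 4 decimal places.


lambda = 0.0279, t = 315
lambda * t = 8.7885
exp(-8.7885) = 0.0002
F(t) = 1 - 0.0002
F(t) = 0.9998

0.9998


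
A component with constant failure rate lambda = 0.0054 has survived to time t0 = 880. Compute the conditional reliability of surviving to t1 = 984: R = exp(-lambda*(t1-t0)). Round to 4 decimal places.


lambda = 0.0054
t0 = 880, t1 = 984
t1 - t0 = 104
lambda * (t1-t0) = 0.0054 * 104 = 0.5616
R = exp(-0.5616)
R = 0.5703

0.5703


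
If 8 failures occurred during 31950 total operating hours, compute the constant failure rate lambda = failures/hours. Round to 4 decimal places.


failures = 8
total_hours = 31950
lambda = 8 / 31950
lambda = 0.0003

0.0003


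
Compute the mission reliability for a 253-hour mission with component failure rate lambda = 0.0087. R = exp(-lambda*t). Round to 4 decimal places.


lambda = 0.0087
mission_time = 253
lambda * t = 0.0087 * 253 = 2.2011
R = exp(-2.2011)
R = 0.1107

0.1107


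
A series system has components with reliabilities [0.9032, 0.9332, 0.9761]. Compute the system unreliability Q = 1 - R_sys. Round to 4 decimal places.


Components: [0.9032, 0.9332, 0.9761]
After component 1: product = 0.9032
After component 2: product = 0.8429
After component 3: product = 0.8227
R_sys = 0.8227
Q = 1 - 0.8227 = 0.1773

0.1773


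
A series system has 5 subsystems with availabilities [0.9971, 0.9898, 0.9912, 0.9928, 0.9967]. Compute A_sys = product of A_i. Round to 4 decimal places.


Subsystems: [0.9971, 0.9898, 0.9912, 0.9928, 0.9967]
After subsystem 1 (A=0.9971): product = 0.9971
After subsystem 2 (A=0.9898): product = 0.9869
After subsystem 3 (A=0.9912): product = 0.9782
After subsystem 4 (A=0.9928): product = 0.9712
After subsystem 5 (A=0.9967): product = 0.968
A_sys = 0.968

0.968


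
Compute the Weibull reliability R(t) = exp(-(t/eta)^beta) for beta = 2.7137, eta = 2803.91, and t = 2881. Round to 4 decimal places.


beta = 2.7137, eta = 2803.91, t = 2881
t/eta = 2881 / 2803.91 = 1.0275
(t/eta)^beta = 1.0275^2.7137 = 1.0764
R(t) = exp(-1.0764)
R(t) = 0.3408

0.3408


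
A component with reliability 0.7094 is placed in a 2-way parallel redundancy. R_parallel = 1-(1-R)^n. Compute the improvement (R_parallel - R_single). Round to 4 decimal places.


R_single = 0.7094, n = 2
1 - R_single = 0.2906
(1 - R_single)^n = 0.2906^2 = 0.0844
R_parallel = 1 - 0.0844 = 0.9156
Improvement = 0.9156 - 0.7094
Improvement = 0.2062

0.2062


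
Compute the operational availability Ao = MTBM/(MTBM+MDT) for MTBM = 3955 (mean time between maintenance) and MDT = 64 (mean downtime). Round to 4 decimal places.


MTBM = 3955
MDT = 64
MTBM + MDT = 4019
Ao = 3955 / 4019
Ao = 0.9841

0.9841


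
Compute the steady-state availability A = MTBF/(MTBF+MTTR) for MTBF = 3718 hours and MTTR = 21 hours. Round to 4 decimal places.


MTBF = 3718
MTTR = 21
MTBF + MTTR = 3739
A = 3718 / 3739
A = 0.9944

0.9944


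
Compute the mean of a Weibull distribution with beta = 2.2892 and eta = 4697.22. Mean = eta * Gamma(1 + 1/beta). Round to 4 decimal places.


beta = 2.2892, eta = 4697.22
1/beta = 0.4368
1 + 1/beta = 1.4368
Gamma(1.4368) = 0.8859
Mean = 4697.22 * 0.8859
Mean = 4161.1204

4161.1204


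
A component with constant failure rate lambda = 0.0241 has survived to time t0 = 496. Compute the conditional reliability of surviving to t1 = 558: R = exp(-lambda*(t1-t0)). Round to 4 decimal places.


lambda = 0.0241
t0 = 496, t1 = 558
t1 - t0 = 62
lambda * (t1-t0) = 0.0241 * 62 = 1.4942
R = exp(-1.4942)
R = 0.2244

0.2244


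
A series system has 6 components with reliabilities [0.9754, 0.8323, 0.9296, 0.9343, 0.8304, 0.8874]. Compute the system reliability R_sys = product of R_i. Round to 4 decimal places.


Components: [0.9754, 0.8323, 0.9296, 0.9343, 0.8304, 0.8874]
After component 1 (R=0.9754): product = 0.9754
After component 2 (R=0.8323): product = 0.8118
After component 3 (R=0.9296): product = 0.7547
After component 4 (R=0.9343): product = 0.7051
After component 5 (R=0.8304): product = 0.5855
After component 6 (R=0.8874): product = 0.5196
R_sys = 0.5196

0.5196


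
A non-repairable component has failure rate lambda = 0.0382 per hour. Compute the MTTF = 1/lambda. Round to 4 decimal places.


lambda = 0.0382
MTTF = 1 / 0.0382
MTTF = 26.178

26.178


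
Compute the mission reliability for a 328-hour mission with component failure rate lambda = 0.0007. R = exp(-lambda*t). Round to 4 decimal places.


lambda = 0.0007
mission_time = 328
lambda * t = 0.0007 * 328 = 0.2296
R = exp(-0.2296)
R = 0.7949

0.7949


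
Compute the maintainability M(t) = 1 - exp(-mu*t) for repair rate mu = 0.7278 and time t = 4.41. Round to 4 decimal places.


mu = 0.7278, t = 4.41
mu * t = 0.7278 * 4.41 = 3.2096
exp(-3.2096) = 0.0404
M(t) = 1 - 0.0404
M(t) = 0.9596

0.9596


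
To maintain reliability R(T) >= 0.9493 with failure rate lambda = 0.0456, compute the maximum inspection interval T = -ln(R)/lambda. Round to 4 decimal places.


R_target = 0.9493
lambda = 0.0456
-ln(0.9493) = 0.052
T = 0.052 / 0.0456
T = 1.141

1.141


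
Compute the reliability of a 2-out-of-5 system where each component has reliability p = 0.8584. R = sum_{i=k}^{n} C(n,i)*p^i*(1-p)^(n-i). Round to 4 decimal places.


k = 2, n = 5, p = 0.8584
i=2: C(5,2)=10 * 0.8584^2 * 0.1416^3 = 0.0209
i=3: C(5,3)=10 * 0.8584^3 * 0.1416^2 = 0.1268
i=4: C(5,4)=5 * 0.8584^4 * 0.1416^1 = 0.3844
i=5: C(5,5)=1 * 0.8584^5 * 0.1416^0 = 0.4661
R = sum of terms = 0.9982

0.9982


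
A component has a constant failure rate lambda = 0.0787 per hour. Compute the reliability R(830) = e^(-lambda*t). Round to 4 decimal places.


lambda = 0.0787
t = 830
lambda * t = 65.321
R(t) = e^(-65.321)
R(t) = 0.0

0.0


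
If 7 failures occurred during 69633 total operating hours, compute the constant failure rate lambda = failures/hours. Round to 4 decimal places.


failures = 7
total_hours = 69633
lambda = 7 / 69633
lambda = 0.0001

0.0001


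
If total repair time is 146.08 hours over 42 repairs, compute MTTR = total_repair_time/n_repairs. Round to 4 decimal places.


total_repair_time = 146.08
n_repairs = 42
MTTR = 146.08 / 42
MTTR = 3.4781

3.4781


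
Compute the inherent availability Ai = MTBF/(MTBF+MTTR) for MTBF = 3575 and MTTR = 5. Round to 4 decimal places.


MTBF = 3575
MTTR = 5
MTBF + MTTR = 3580
Ai = 3575 / 3580
Ai = 0.9986

0.9986


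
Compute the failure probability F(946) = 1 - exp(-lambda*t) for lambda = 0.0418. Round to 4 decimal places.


lambda = 0.0418, t = 946
lambda * t = 39.5428
exp(-39.5428) = 0.0
F(t) = 1 - 0.0
F(t) = 1.0

1.0


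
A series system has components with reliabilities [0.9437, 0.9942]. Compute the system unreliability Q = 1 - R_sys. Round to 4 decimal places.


Components: [0.9437, 0.9942]
After component 1: product = 0.9437
After component 2: product = 0.9382
R_sys = 0.9382
Q = 1 - 0.9382 = 0.0618

0.0618


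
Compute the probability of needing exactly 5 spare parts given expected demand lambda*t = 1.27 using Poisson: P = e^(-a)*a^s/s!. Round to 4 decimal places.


a = 1.27, s = 5
e^(-a) = e^(-1.27) = 0.2808
a^s = 1.27^5 = 3.3038
s! = 120
P = 0.2808 * 3.3038 / 120
P = 0.0077

0.0077


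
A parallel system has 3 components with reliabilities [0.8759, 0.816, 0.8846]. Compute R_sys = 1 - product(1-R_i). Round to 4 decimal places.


Components: [0.8759, 0.816, 0.8846]
(1 - 0.8759) = 0.1241, running product = 0.1241
(1 - 0.816) = 0.184, running product = 0.0228
(1 - 0.8846) = 0.1154, running product = 0.0026
Product of (1-R_i) = 0.0026
R_sys = 1 - 0.0026 = 0.9974

0.9974


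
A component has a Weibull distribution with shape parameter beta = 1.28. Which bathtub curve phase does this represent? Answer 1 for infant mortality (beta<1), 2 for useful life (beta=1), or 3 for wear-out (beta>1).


beta = 1.28
Compare beta to 1:
beta < 1 => infant mortality (phase 1)
beta = 1 => useful life (phase 2)
beta > 1 => wear-out (phase 3)
Since beta = 1.28, this is wear-out (increasing failure rate)
Phase = 3

3


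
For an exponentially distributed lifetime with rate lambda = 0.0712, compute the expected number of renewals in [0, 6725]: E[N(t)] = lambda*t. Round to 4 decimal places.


lambda = 0.0712
t = 6725
E[N(t)] = lambda * t
E[N(t)] = 0.0712 * 6725
E[N(t)] = 478.82

478.82


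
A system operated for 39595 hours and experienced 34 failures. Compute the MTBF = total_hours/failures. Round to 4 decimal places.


total_hours = 39595
failures = 34
MTBF = 39595 / 34
MTBF = 1164.5588

1164.5588


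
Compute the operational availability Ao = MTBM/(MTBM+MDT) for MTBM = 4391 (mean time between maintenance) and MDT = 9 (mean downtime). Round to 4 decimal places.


MTBM = 4391
MDT = 9
MTBM + MDT = 4400
Ao = 4391 / 4400
Ao = 0.998

0.998


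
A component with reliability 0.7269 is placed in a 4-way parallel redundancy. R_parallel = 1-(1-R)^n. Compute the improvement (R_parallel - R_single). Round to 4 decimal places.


R_single = 0.7269, n = 4
1 - R_single = 0.2731
(1 - R_single)^n = 0.2731^4 = 0.0056
R_parallel = 1 - 0.0056 = 0.9944
Improvement = 0.9944 - 0.7269
Improvement = 0.2675

0.2675


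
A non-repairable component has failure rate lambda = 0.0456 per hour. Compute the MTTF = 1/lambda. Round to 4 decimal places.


lambda = 0.0456
MTTF = 1 / 0.0456
MTTF = 21.9298

21.9298


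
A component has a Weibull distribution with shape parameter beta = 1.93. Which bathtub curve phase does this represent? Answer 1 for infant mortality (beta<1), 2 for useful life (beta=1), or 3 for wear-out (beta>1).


beta = 1.93
Compare beta to 1:
beta < 1 => infant mortality (phase 1)
beta = 1 => useful life (phase 2)
beta > 1 => wear-out (phase 3)
Since beta = 1.93, this is wear-out (increasing failure rate)
Phase = 3

3


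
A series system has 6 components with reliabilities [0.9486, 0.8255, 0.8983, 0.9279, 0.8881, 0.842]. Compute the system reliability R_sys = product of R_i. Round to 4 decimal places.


Components: [0.9486, 0.8255, 0.8983, 0.9279, 0.8881, 0.842]
After component 1 (R=0.9486): product = 0.9486
After component 2 (R=0.8255): product = 0.7831
After component 3 (R=0.8983): product = 0.7034
After component 4 (R=0.9279): product = 0.6527
After component 5 (R=0.8881): product = 0.5797
After component 6 (R=0.842): product = 0.4881
R_sys = 0.4881

0.4881


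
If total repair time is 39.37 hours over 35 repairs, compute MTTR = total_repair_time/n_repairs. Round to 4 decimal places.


total_repair_time = 39.37
n_repairs = 35
MTTR = 39.37 / 35
MTTR = 1.1249

1.1249


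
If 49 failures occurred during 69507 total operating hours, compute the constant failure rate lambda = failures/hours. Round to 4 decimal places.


failures = 49
total_hours = 69507
lambda = 49 / 69507
lambda = 0.0007

0.0007


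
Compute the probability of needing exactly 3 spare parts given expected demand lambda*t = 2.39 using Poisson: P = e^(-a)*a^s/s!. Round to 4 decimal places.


a = 2.39, s = 3
e^(-a) = e^(-2.39) = 0.0916
a^s = 2.39^3 = 13.6519
s! = 6
P = 0.0916 * 13.6519 / 6
P = 0.2085

0.2085


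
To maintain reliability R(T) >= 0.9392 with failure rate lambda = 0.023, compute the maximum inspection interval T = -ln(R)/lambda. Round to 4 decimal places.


R_target = 0.9392
lambda = 0.023
-ln(0.9392) = 0.0627
T = 0.0627 / 0.023
T = 2.7273

2.7273


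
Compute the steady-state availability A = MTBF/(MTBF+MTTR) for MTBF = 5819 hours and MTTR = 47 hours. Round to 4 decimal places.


MTBF = 5819
MTTR = 47
MTBF + MTTR = 5866
A = 5819 / 5866
A = 0.992

0.992


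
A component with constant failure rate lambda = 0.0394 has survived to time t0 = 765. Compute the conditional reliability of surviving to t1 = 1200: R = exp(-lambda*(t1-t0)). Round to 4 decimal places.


lambda = 0.0394
t0 = 765, t1 = 1200
t1 - t0 = 435
lambda * (t1-t0) = 0.0394 * 435 = 17.139
R = exp(-17.139)
R = 0.0

0.0


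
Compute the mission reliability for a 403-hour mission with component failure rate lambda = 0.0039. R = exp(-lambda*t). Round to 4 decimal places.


lambda = 0.0039
mission_time = 403
lambda * t = 0.0039 * 403 = 1.5717
R = exp(-1.5717)
R = 0.2077

0.2077


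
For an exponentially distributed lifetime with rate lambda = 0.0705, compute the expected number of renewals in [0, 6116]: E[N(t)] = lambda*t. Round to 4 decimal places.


lambda = 0.0705
t = 6116
E[N(t)] = lambda * t
E[N(t)] = 0.0705 * 6116
E[N(t)] = 431.178

431.178


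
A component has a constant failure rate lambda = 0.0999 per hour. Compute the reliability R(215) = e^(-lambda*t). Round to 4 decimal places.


lambda = 0.0999
t = 215
lambda * t = 21.4785
R(t) = e^(-21.4785)
R(t) = 0.0

0.0


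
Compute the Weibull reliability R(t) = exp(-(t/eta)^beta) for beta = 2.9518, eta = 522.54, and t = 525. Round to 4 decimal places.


beta = 2.9518, eta = 522.54, t = 525
t/eta = 525 / 522.54 = 1.0047
(t/eta)^beta = 1.0047^2.9518 = 1.014
R(t) = exp(-1.014)
R(t) = 0.3628

0.3628


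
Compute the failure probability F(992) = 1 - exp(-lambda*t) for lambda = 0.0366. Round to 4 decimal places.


lambda = 0.0366, t = 992
lambda * t = 36.3072
exp(-36.3072) = 0.0
F(t) = 1 - 0.0
F(t) = 1.0

1.0


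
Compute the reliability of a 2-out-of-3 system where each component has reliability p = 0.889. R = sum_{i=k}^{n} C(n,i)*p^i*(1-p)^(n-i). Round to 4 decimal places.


k = 2, n = 3, p = 0.889
i=2: C(3,2)=3 * 0.889^2 * 0.111^1 = 0.2632
i=3: C(3,3)=1 * 0.889^3 * 0.111^0 = 0.7026
R = sum of terms = 0.9658

0.9658


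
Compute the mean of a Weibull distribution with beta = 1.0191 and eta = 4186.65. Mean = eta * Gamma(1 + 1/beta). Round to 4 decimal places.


beta = 1.0191, eta = 4186.65
1/beta = 0.9813
1 + 1/beta = 1.9813
Gamma(1.9813) = 0.9922
Mean = 4186.65 * 0.9922
Mean = 4154.0791

4154.0791


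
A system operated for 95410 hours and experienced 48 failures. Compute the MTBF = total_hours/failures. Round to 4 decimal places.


total_hours = 95410
failures = 48
MTBF = 95410 / 48
MTBF = 1987.7083

1987.7083


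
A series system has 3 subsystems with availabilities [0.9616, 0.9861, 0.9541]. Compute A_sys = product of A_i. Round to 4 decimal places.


Subsystems: [0.9616, 0.9861, 0.9541]
After subsystem 1 (A=0.9616): product = 0.9616
After subsystem 2 (A=0.9861): product = 0.9482
After subsystem 3 (A=0.9541): product = 0.9047
A_sys = 0.9047

0.9047


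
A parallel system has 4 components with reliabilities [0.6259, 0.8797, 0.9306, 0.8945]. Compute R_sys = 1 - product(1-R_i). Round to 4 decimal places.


Components: [0.6259, 0.8797, 0.9306, 0.8945]
(1 - 0.6259) = 0.3741, running product = 0.3741
(1 - 0.8797) = 0.1203, running product = 0.045
(1 - 0.9306) = 0.0694, running product = 0.0031
(1 - 0.8945) = 0.1055, running product = 0.0003
Product of (1-R_i) = 0.0003
R_sys = 1 - 0.0003 = 0.9997

0.9997


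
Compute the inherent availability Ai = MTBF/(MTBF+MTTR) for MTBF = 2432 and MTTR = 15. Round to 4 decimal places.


MTBF = 2432
MTTR = 15
MTBF + MTTR = 2447
Ai = 2432 / 2447
Ai = 0.9939

0.9939


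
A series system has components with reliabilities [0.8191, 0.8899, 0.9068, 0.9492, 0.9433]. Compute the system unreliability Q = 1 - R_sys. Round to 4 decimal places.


Components: [0.8191, 0.8899, 0.9068, 0.9492, 0.9433]
After component 1: product = 0.8191
After component 2: product = 0.7289
After component 3: product = 0.661
After component 4: product = 0.6274
After component 5: product = 0.5918
R_sys = 0.5918
Q = 1 - 0.5918 = 0.4082

0.4082


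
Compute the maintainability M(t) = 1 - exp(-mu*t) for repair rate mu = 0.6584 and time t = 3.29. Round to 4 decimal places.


mu = 0.6584, t = 3.29
mu * t = 0.6584 * 3.29 = 2.1661
exp(-2.1661) = 0.1146
M(t) = 1 - 0.1146
M(t) = 0.8854

0.8854


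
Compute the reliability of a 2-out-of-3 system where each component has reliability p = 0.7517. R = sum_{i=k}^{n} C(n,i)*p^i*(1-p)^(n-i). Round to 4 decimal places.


k = 2, n = 3, p = 0.7517
i=2: C(3,2)=3 * 0.7517^2 * 0.2483^1 = 0.4209
i=3: C(3,3)=1 * 0.7517^3 * 0.2483^0 = 0.4248
R = sum of terms = 0.8457

0.8457


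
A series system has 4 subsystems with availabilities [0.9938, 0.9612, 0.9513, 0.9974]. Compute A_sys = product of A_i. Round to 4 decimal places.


Subsystems: [0.9938, 0.9612, 0.9513, 0.9974]
After subsystem 1 (A=0.9938): product = 0.9938
After subsystem 2 (A=0.9612): product = 0.9552
After subsystem 3 (A=0.9513): product = 0.9087
After subsystem 4 (A=0.9974): product = 0.9064
A_sys = 0.9064

0.9064


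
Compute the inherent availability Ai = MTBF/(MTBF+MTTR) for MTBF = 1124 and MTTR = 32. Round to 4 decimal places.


MTBF = 1124
MTTR = 32
MTBF + MTTR = 1156
Ai = 1124 / 1156
Ai = 0.9723

0.9723


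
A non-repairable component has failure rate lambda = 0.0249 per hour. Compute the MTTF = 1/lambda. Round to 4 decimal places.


lambda = 0.0249
MTTF = 1 / 0.0249
MTTF = 40.1606

40.1606


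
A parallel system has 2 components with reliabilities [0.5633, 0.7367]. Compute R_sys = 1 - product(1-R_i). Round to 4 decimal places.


Components: [0.5633, 0.7367]
(1 - 0.5633) = 0.4367, running product = 0.4367
(1 - 0.7367) = 0.2633, running product = 0.115
Product of (1-R_i) = 0.115
R_sys = 1 - 0.115 = 0.885

0.885


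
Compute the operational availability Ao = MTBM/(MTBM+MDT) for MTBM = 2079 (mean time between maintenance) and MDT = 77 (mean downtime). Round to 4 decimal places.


MTBM = 2079
MDT = 77
MTBM + MDT = 2156
Ao = 2079 / 2156
Ao = 0.9643

0.9643


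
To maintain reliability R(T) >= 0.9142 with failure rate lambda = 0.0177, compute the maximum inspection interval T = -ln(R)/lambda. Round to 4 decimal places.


R_target = 0.9142
lambda = 0.0177
-ln(0.9142) = 0.0897
T = 0.0897 / 0.0177
T = 5.0681

5.0681


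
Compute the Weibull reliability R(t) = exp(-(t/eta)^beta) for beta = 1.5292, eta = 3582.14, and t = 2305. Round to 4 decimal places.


beta = 1.5292, eta = 3582.14, t = 2305
t/eta = 2305 / 3582.14 = 0.6435
(t/eta)^beta = 0.6435^1.5292 = 0.5096
R(t) = exp(-0.5096)
R(t) = 0.6008

0.6008


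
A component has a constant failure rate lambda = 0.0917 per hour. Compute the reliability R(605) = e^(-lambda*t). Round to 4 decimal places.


lambda = 0.0917
t = 605
lambda * t = 55.4785
R(t) = e^(-55.4785)
R(t) = 0.0

0.0


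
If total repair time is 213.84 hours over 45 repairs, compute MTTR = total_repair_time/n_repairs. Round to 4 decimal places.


total_repair_time = 213.84
n_repairs = 45
MTTR = 213.84 / 45
MTTR = 4.752

4.752


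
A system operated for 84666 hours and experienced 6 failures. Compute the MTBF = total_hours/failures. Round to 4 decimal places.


total_hours = 84666
failures = 6
MTBF = 84666 / 6
MTBF = 14111.0

14111.0


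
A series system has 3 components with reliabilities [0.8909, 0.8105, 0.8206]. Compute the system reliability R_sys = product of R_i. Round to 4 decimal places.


Components: [0.8909, 0.8105, 0.8206]
After component 1 (R=0.8909): product = 0.8909
After component 2 (R=0.8105): product = 0.7221
After component 3 (R=0.8206): product = 0.5925
R_sys = 0.5925

0.5925


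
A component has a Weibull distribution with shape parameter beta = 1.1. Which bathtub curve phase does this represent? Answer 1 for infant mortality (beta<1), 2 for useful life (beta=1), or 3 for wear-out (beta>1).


beta = 1.1
Compare beta to 1:
beta < 1 => infant mortality (phase 1)
beta = 1 => useful life (phase 2)
beta > 1 => wear-out (phase 3)
Since beta = 1.1, this is wear-out (increasing failure rate)
Phase = 3

3


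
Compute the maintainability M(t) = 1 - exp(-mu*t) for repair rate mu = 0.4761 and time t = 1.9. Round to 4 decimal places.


mu = 0.4761, t = 1.9
mu * t = 0.4761 * 1.9 = 0.9046
exp(-0.9046) = 0.4047
M(t) = 1 - 0.4047
M(t) = 0.5953

0.5953


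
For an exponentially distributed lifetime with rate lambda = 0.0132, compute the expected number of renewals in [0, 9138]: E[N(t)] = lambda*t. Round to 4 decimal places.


lambda = 0.0132
t = 9138
E[N(t)] = lambda * t
E[N(t)] = 0.0132 * 9138
E[N(t)] = 120.6216

120.6216


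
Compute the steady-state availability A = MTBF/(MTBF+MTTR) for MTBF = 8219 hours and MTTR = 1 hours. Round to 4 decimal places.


MTBF = 8219
MTTR = 1
MTBF + MTTR = 8220
A = 8219 / 8220
A = 0.9999

0.9999


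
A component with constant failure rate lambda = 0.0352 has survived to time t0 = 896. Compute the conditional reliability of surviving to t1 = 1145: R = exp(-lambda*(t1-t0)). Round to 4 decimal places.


lambda = 0.0352
t0 = 896, t1 = 1145
t1 - t0 = 249
lambda * (t1-t0) = 0.0352 * 249 = 8.7648
R = exp(-8.7648)
R = 0.0002

0.0002


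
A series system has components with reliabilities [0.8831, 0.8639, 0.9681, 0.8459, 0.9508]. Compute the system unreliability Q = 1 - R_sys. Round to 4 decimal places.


Components: [0.8831, 0.8639, 0.9681, 0.8459, 0.9508]
After component 1: product = 0.8831
After component 2: product = 0.7629
After component 3: product = 0.7386
After component 4: product = 0.6248
After component 5: product = 0.594
R_sys = 0.594
Q = 1 - 0.594 = 0.406

0.406


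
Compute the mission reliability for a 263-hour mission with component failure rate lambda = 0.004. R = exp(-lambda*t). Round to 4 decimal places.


lambda = 0.004
mission_time = 263
lambda * t = 0.004 * 263 = 1.052
R = exp(-1.052)
R = 0.3492

0.3492


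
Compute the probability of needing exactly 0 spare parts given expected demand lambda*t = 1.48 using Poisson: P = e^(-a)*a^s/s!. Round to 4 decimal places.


a = 1.48, s = 0
e^(-a) = e^(-1.48) = 0.2276
a^s = 1.48^0 = 1.0
s! = 1
P = 0.2276 * 1.0 / 1
P = 0.2276

0.2276


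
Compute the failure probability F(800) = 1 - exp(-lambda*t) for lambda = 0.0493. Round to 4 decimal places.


lambda = 0.0493, t = 800
lambda * t = 39.44
exp(-39.44) = 0.0
F(t) = 1 - 0.0
F(t) = 1.0

1.0


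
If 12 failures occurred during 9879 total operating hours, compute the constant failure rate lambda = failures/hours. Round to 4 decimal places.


failures = 12
total_hours = 9879
lambda = 12 / 9879
lambda = 0.0012

0.0012


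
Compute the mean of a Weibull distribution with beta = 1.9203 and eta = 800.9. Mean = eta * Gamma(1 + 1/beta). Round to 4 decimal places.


beta = 1.9203, eta = 800.9
1/beta = 0.5208
1 + 1/beta = 1.5208
Gamma(1.5208) = 0.8871
Mean = 800.9 * 0.8871
Mean = 710.4589

710.4589


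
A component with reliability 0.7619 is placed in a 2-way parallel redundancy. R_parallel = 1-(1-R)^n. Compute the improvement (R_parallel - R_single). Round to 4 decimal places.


R_single = 0.7619, n = 2
1 - R_single = 0.2381
(1 - R_single)^n = 0.2381^2 = 0.0567
R_parallel = 1 - 0.0567 = 0.9433
Improvement = 0.9433 - 0.7619
Improvement = 0.1814

0.1814


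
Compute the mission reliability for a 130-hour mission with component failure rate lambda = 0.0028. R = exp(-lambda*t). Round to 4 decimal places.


lambda = 0.0028
mission_time = 130
lambda * t = 0.0028 * 130 = 0.364
R = exp(-0.364)
R = 0.6949

0.6949


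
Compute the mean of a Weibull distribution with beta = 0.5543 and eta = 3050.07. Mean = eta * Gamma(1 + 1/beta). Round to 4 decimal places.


beta = 0.5543, eta = 3050.07
1/beta = 1.8041
1 + 1/beta = 2.8041
Gamma(2.8041) = 1.6823
Mean = 3050.07 * 1.6823
Mean = 5130.9867

5130.9867


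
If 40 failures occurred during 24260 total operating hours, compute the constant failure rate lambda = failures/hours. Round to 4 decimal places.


failures = 40
total_hours = 24260
lambda = 40 / 24260
lambda = 0.0016

0.0016


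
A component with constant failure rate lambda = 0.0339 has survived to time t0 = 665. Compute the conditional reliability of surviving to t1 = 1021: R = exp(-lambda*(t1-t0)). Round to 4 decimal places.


lambda = 0.0339
t0 = 665, t1 = 1021
t1 - t0 = 356
lambda * (t1-t0) = 0.0339 * 356 = 12.0684
R = exp(-12.0684)
R = 0.0

0.0


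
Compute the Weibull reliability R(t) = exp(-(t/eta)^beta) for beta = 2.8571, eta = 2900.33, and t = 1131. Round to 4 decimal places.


beta = 2.8571, eta = 2900.33, t = 1131
t/eta = 1131 / 2900.33 = 0.39
(t/eta)^beta = 0.39^2.8571 = 0.0678
R(t) = exp(-0.0678)
R(t) = 0.9344

0.9344


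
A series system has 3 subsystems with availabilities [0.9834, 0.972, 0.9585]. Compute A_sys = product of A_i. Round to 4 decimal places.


Subsystems: [0.9834, 0.972, 0.9585]
After subsystem 1 (A=0.9834): product = 0.9834
After subsystem 2 (A=0.972): product = 0.9559
After subsystem 3 (A=0.9585): product = 0.9162
A_sys = 0.9162

0.9162


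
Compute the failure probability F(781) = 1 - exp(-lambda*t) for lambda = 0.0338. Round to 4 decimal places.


lambda = 0.0338, t = 781
lambda * t = 26.3978
exp(-26.3978) = 0.0
F(t) = 1 - 0.0
F(t) = 1.0

1.0


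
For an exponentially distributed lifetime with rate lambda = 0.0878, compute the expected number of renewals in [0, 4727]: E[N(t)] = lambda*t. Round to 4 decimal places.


lambda = 0.0878
t = 4727
E[N(t)] = lambda * t
E[N(t)] = 0.0878 * 4727
E[N(t)] = 415.0306

415.0306


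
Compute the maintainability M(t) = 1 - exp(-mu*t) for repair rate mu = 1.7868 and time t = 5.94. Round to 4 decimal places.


mu = 1.7868, t = 5.94
mu * t = 1.7868 * 5.94 = 10.6136
exp(-10.6136) = 0.0
M(t) = 1 - 0.0
M(t) = 1.0

1.0


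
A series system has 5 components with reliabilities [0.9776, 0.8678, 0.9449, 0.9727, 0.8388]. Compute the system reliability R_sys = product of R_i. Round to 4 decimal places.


Components: [0.9776, 0.8678, 0.9449, 0.9727, 0.8388]
After component 1 (R=0.9776): product = 0.9776
After component 2 (R=0.8678): product = 0.8484
After component 3 (R=0.9449): product = 0.8016
After component 4 (R=0.9727): product = 0.7797
After component 5 (R=0.8388): product = 0.654
R_sys = 0.654

0.654


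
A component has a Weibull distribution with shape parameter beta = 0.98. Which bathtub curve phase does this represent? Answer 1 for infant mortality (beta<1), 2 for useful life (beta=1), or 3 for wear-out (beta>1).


beta = 0.98
Compare beta to 1:
beta < 1 => infant mortality (phase 1)
beta = 1 => useful life (phase 2)
beta > 1 => wear-out (phase 3)
Since beta = 0.98, this is infant mortality (decreasing failure rate)
Phase = 1

1


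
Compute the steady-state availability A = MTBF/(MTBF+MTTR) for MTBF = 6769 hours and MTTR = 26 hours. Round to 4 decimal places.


MTBF = 6769
MTTR = 26
MTBF + MTTR = 6795
A = 6769 / 6795
A = 0.9962

0.9962


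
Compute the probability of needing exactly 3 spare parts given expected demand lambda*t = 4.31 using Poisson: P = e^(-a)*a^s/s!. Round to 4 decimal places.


a = 4.31, s = 3
e^(-a) = e^(-4.31) = 0.0134
a^s = 4.31^3 = 80.063
s! = 6
P = 0.0134 * 80.063 / 6
P = 0.1793

0.1793


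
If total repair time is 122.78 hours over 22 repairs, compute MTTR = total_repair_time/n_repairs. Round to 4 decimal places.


total_repair_time = 122.78
n_repairs = 22
MTTR = 122.78 / 22
MTTR = 5.5809

5.5809


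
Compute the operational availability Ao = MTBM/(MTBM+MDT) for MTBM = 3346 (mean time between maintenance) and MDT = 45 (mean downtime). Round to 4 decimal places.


MTBM = 3346
MDT = 45
MTBM + MDT = 3391
Ao = 3346 / 3391
Ao = 0.9867

0.9867


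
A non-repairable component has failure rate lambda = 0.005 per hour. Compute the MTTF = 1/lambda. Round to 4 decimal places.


lambda = 0.005
MTTF = 1 / 0.005
MTTF = 200.0

200.0


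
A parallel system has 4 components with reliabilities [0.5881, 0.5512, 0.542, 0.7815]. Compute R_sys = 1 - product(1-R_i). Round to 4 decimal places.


Components: [0.5881, 0.5512, 0.542, 0.7815]
(1 - 0.5881) = 0.4119, running product = 0.4119
(1 - 0.5512) = 0.4488, running product = 0.1849
(1 - 0.542) = 0.458, running product = 0.0847
(1 - 0.7815) = 0.2185, running product = 0.0185
Product of (1-R_i) = 0.0185
R_sys = 1 - 0.0185 = 0.9815

0.9815
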